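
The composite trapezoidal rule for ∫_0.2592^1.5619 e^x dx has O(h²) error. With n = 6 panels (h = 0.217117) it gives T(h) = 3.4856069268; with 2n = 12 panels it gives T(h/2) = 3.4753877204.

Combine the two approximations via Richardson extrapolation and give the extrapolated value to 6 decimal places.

3.471981

r = 2, so 2^r = 4.
A(h/2) − A(h) = 3.4753877204 − 3.4856069268 = -0.0102192064
Correction (A(h/2) − A(h))/(4 − 1) = (-0.0102192064)/3 = -0.0034064021
R = 3.4753877204 − 0.0034064021 = 3.4719813183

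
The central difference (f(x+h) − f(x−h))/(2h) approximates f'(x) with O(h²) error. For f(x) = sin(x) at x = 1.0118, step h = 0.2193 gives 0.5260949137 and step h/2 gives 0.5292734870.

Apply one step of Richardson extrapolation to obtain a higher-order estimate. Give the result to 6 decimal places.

0.530333

Leading term ∝ h^2; use weight 4 = 2^2.
Difference of the inputs: 0.5292734870 − 0.5260949137 = 0.0031785733
Divide by 2^2 − 1 = 3: 0.0031785733/3 = 0.0010595244
R = A(h/2) + (A(h/2) − A(h))/3 = 0.5292734870 + 0.0010595244 = 0.5303330114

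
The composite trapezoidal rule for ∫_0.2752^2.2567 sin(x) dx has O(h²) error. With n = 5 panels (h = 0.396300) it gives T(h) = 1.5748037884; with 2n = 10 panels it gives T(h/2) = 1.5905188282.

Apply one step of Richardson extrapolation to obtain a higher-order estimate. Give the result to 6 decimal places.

1.595757

r = 2: numerator weight 4, denominator 3.
Difference of the inputs: 1.5905188282 − 1.5748037884 = 0.0157150398
Divide by 2^2 − 1 = 3: 0.0157150398/3 = 0.0052383466
R = A(h/2) + (A(h/2) − A(h))/3 = 1.5905188282 + 0.0052383466 = 1.5957571748
Gap between inputs: 1.572e-02; correction applied: +0.0052383466.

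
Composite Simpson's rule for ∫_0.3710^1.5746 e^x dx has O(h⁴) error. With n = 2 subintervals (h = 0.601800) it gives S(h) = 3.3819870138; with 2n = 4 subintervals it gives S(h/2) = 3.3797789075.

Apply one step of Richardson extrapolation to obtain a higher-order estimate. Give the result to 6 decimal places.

3.379632

The method has order 4: 2^4 = 16.
16 × 3.3797789075 = 54.0764625200; subtract 3.3819870138 → 50.6944755062
R = 50.6944755062/15 = 3.3796317004
Gap between inputs: 2.208e-03; correction applied: −0.0001472071.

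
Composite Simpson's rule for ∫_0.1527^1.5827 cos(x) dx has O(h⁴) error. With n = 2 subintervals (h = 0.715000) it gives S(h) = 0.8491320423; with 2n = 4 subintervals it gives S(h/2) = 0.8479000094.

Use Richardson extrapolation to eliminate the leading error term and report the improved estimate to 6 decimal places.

0.847818

With r = 4 the leading error scales as h^4, so the weight is 2^4 = 16.
Top: 16(0.8479000094) − (0.8491320423) = 12.7172681081
12.7172681081 ÷ 15 = 0.8478178739
Gap between inputs: 1.232e-03; correction applied: −0.0000821355.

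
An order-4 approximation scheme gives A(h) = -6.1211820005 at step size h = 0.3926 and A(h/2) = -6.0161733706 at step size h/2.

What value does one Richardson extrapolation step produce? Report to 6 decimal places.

-6.009173

With r = 4 the leading error scales as h^4, so the weight is 2^4 = 16.
Weighted: (-96.2587739296) − (-6.1211820005) = -90.1375919291
(-90.1375919291) ÷ 15 = -6.0091727953
Gap between inputs: 1.050e-01; correction applied: +0.0070005753.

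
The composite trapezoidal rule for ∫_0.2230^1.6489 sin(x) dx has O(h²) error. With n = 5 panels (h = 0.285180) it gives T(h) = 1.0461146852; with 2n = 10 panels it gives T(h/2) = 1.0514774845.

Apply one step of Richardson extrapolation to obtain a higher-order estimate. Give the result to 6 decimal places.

1.053265

Error is O(h^2); halving h shrinks it by 2^2 = 4.
4 × 1.0514774845 − 1.0461146852 = 3.1597952528
Divide by 2^2 − 1 = 3.
Result: 1.0532650843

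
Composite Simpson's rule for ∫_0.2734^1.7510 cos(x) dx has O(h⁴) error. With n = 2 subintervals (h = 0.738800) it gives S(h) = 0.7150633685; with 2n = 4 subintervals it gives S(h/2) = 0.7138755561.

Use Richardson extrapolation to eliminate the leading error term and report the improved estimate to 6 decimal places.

The method has order 4: 2^4 = 16.
Numerator 16×A(h/2) − A(h) = 16×0.7138755561 − 0.7150633685 = 10.7069455291
(16×0.7138755561 − 0.7150633685)/(16 − 1) = 0.7137963686

0.713796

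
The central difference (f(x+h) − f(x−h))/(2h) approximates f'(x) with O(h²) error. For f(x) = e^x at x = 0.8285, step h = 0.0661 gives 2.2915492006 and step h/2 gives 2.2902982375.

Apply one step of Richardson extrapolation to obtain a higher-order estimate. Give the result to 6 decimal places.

Order 2 gives 2^r = 4 and 2^r − 1 = 3.
2^2·A(h/2) = 9.1611929500; minus A(h) gives 6.8696437494.
Denominator 4 − 1 = 3.
Result: 2.2898812498

2.289881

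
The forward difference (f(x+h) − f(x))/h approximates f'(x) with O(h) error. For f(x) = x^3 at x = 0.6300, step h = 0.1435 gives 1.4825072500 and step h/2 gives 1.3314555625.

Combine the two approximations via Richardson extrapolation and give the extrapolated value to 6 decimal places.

Order 1 gives 2^r = 2 and 2^r − 1 = 1.
Top: 2(1.3314555625) − (1.4825072500) = 1.1804038750
1.1804038750 ÷ 1 = 1.1804038750

1.180404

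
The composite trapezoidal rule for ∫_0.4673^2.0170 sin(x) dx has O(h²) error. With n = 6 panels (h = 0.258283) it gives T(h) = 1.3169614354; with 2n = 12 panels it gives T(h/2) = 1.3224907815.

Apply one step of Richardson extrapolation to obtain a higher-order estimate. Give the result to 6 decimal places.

1.324334

Method order is 2; weight 2^2 = 4.
4×1.3224907815 − 1.3169614354 = 3.9730016906
R = 3.9730016906/3 = 1.3243338969
Shift from A(h/2): +0.0018431154.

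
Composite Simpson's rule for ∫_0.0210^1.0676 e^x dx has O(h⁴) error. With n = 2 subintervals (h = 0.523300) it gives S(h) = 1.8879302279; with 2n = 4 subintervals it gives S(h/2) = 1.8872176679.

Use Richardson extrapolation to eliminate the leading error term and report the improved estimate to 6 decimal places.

Method order is 4; weight 2^4 = 16.
Difference of the inputs: 1.8872176679 − 1.8879302279 = -0.0007125600
Divide by 2^4 − 1 = 15: (-0.0007125600)/15 = -0.0000475040
R = A(h/2) + (A(h/2) − A(h))/15 = 1.8872176679 − 0.0000475040 = 1.8871701639
Correction |R − A(h/2)| = 4.750e-05; gap |A(h/2) − A(h)| = 7.126e-04.

1.887170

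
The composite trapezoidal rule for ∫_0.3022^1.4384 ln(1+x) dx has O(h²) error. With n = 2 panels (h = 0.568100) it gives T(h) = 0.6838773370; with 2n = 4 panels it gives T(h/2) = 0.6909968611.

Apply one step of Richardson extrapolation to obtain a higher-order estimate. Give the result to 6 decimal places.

0.693370

r = 2: numerator weight 4, denominator 3.
Numerator 4·A(h/2) − A(h) = 4·0.6909968611 − 0.6838773370 = 2.0801101074
Divide by 2^2 − 1 = 3.
(4·0.6909968611 − 0.6838773370)/(4 − 1) = 0.6933700358
Correction |R − A(h/2)| = 2.373e-03; gap |A(h/2) − A(h)| = 7.120e-03.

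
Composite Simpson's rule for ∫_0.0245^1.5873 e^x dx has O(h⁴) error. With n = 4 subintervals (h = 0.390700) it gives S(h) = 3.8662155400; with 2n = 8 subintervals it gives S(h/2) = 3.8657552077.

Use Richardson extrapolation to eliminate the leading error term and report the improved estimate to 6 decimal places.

3.865725

Method order is 4; weight 2^4 = 16.
16×3.8657552077 = 61.8520833232; subtract 3.8662155400 → 57.9858677832
Divide by 2^4 − 1 = 15.
(16×3.8657552077 − 3.8662155400)/(16 − 1) = 3.8657245189
Correction |R − A(h/2)| = 3.069e-05; gap |A(h/2) − A(h)| = 4.603e-04.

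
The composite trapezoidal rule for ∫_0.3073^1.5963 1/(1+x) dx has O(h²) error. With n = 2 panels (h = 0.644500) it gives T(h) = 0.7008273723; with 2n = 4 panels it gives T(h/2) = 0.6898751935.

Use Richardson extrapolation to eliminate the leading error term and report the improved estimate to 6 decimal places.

0.686224

With r = 2 the leading error scales as h^2, so the weight is 2^2 = 4.
A(h/2) − A(h) = 0.6898751935 − 0.7008273723 = -0.0109521788
Divide by 2^2 − 1 = 3: (-0.0109521788)/3 = -0.0036507263
R = 0.6898751935 − 0.0036507263 = 0.6862244672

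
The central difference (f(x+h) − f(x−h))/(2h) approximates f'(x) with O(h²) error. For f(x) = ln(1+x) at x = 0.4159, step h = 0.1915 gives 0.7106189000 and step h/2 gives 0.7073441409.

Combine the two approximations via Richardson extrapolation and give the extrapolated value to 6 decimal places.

0.706253

r = 2, so 2^r = 4.
4×0.7073441409 − 0.7106189000 = 2.1187576636
R = 2.1187576636/3 = 0.7062525545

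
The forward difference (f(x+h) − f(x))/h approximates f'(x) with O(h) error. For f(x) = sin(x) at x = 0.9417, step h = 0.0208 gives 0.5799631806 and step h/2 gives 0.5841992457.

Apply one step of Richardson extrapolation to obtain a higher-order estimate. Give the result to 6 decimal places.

The method has order 1: 2^1 = 2.
2×0.5841992457 = 1.1683984914; 1.1683984914 − 0.5799631806 = 0.5884353108
Denominator 2 − 1 = 1.
Extrapolated: 0.5884353108 / 1 = 0.5884353108
Shift from A(h/2): +0.0042360651.

0.588435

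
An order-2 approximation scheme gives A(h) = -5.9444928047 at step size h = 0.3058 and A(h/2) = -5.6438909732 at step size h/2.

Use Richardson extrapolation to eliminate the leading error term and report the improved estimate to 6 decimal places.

-5.543690

r = 2, so 2^r = 4.
Numerator 4 × A(h/2) − A(h) = 4 × (-5.6438909732) − (-5.9444928047) = -16.6310710881
Divide by 2^2 − 1 = 3.
Result: -5.5436903627
Gap between inputs: 3.006e-01; correction applied: +0.1002006105.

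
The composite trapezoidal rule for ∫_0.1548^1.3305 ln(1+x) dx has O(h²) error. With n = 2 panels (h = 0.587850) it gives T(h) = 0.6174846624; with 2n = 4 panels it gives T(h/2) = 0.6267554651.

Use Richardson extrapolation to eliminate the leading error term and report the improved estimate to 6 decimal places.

0.629846

r = 2, so 2^r = 4.
4 × 0.6267554651 = 2.5070218604; subtract 0.6174846624 → 1.8895371980
Denominator 4 − 1 = 3.
Result: 0.6298457327
Shift from A(h/2): +0.0030902676.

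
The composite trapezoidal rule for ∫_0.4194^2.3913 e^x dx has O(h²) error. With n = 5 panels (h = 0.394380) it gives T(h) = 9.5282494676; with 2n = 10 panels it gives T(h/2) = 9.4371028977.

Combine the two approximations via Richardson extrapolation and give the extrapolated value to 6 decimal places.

r = 2, so 2^r = 4.
4·9.4371028977 − 9.5282494676 = 28.2201621232
Denominator 4 − 1 = 3.
R = 28.2201621232/3 = 9.4067207077

9.406721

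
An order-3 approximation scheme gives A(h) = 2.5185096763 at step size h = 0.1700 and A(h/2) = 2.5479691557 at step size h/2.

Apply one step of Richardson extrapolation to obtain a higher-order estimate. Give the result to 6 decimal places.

2.552178

r = 3, so 2^r = 8.
Weighted: 20.3837532456 − 2.5185096763 = 17.8652435693
Extrapolated: 17.8652435693 / 7 = 2.5521776528
Correction |R − A(h/2)| = 4.208e-03; gap |A(h/2) − A(h)| = 2.946e-02.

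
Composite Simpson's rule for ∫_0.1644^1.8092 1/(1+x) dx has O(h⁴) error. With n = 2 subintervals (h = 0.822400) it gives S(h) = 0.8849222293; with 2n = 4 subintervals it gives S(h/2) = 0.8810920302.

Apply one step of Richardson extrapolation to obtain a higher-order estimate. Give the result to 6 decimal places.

r = 4: numerator weight 16, denominator 15.
2^4×A(h/2) = 14.0974724832; minus A(h) gives 13.2125502539.
Divide by 2^4 − 1 = 15.
Extrapolated: 13.2125502539 / 15 = 0.8808366836

0.880837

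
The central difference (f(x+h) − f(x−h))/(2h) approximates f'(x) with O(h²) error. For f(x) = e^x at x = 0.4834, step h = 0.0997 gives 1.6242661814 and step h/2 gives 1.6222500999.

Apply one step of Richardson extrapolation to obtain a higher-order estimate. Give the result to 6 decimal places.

Method order is 2; weight 2^2 = 4.
Numerator 4 × A(h/2) − A(h) = 4 × 1.6222500999 − 1.6242661814 = 4.8647342182
R = 4.8647342182/3 = 1.6215780727
Gap between inputs: 2.016e-03; correction applied: −0.0006720272.

1.621578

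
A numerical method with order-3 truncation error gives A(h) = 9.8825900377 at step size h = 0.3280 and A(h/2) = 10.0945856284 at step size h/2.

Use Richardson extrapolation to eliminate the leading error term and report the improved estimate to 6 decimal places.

10.124871

Leading term ∝ h^3; use weight 8 = 2^3.
Top: 8(10.0945856284) − (9.8825900377) = 70.8740949895
Denominator 8 − 1 = 7.
(8 × 10.0945856284 − 9.8825900377)/(8 − 1) = 10.1248707128
Correction |R − A(h/2)| = 3.029e-02; gap |A(h/2) − A(h)| = 2.120e-01.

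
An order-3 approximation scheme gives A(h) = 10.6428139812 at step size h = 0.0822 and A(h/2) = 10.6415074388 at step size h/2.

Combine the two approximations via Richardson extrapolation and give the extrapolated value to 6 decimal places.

10.641321

r = 3: numerator weight 8, denominator 7.
8×10.6415074388 = 85.1320595104; subtract 10.6428139812 → 74.4892455292
74.4892455292 ÷ 7 = 10.6413207899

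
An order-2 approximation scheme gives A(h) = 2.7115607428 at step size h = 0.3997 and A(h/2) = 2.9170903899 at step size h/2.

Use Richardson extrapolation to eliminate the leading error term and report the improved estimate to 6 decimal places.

r = 2, so 2^r = 4.
Numerator 4·A(h/2) − A(h) = 4·2.9170903899 − 2.7115607428 = 8.9568008168
Divide by 2^2 − 1 = 3.
Extrapolated: 8.9568008168 / 3 = 2.9856002723

2.985600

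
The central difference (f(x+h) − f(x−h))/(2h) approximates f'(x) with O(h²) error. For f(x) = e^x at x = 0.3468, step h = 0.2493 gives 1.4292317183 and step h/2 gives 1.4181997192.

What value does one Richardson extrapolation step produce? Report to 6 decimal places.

1.414522

Leading term ∝ h^2; use weight 4 = 2^2.
4·1.4181997192 = 5.6727988768; 5.6727988768 − 1.4292317183 = 4.2435671585
4.2435671585 ÷ 3 = 1.4145223862
Shift from A(h/2): −0.0036773330.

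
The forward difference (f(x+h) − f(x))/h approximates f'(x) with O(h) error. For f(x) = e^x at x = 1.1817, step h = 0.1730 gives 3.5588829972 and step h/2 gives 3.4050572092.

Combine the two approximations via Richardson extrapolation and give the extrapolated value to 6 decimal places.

Order 1 gives 2^r = 2 and 2^r − 1 = 1.
2×3.4050572092 = 6.8101144184; 6.8101144184 − 3.5588829972 = 3.2512314212
Denominator 2 − 1 = 1.
Extrapolated: 3.2512314212 / 1 = 3.2512314212

3.251231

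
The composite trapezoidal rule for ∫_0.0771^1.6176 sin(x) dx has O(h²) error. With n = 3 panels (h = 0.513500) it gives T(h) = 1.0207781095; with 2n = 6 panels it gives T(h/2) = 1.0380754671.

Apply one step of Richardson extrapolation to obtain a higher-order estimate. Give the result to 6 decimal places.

Method order is 2; weight 2^2 = 4.
Top: 4(1.0380754671) − (1.0207781095) = 3.1315237589
Divide by 2^2 − 1 = 3.
(4*1.0380754671 − 1.0207781095)/(4 − 1) = 1.0438412530
Correction |R − A(h/2)| = 5.766e-03; gap |A(h/2) − A(h)| = 1.730e-02.

1.043841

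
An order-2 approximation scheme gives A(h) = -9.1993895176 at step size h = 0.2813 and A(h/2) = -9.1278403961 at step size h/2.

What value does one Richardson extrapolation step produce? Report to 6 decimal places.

With r = 2 the leading error scales as h^2, so the weight is 2^2 = 4.
4 × (-9.1278403961) = -36.5113615844; (-36.5113615844) − (-9.1993895176) = -27.3119720668
Denominator 4 − 1 = 3.
(-27.3119720668) ÷ 3 = -9.1039906889

-9.103991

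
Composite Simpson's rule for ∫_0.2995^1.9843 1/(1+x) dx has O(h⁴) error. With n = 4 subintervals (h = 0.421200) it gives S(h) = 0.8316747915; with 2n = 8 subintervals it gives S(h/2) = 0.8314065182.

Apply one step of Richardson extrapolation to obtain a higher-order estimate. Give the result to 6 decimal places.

0.831389

The method has order 4: 2^4 = 16.
A(h/2) − A(h) = 0.8314065182 − 0.8316747915 = -0.0002682733
Divide by 2^4 − 1 = 15: (-0.0002682733)/15 = -0.0000178849
R = 0.8314065182 − 0.0000178849 = 0.8313886333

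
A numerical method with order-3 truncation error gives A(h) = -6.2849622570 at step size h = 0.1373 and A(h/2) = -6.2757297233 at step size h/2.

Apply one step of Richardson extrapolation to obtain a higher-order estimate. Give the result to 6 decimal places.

-6.274411

The method has order 3: 2^3 = 8.
Weighted: (-50.2058377864) − (-6.2849622570) = -43.9208755294
Extrapolated: (-43.9208755294) / 7 = -6.2744107899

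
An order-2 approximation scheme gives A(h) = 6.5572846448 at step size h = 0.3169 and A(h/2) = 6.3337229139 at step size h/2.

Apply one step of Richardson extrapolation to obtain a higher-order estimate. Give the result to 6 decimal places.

6.259202

Order 2 gives 2^r = 4 and 2^r − 1 = 3.
4·6.3337229139 = 25.3348916556; 25.3348916556 − 6.5572846448 = 18.7776070108
(4·6.3337229139 − 6.5572846448)/(4 − 1) = 6.2592023369
Gap between inputs: 2.236e-01; correction applied: −0.0745205770.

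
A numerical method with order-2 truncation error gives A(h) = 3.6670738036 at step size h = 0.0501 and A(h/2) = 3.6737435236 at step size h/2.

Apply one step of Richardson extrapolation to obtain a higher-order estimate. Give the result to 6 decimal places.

r = 2, so 2^r = 4.
4×3.6737435236 = 14.6949740944; 14.6949740944 − 3.6670738036 = 11.0279002908
Denominator 4 − 1 = 3.
R = 11.0279002908/3 = 3.6759667636

3.675967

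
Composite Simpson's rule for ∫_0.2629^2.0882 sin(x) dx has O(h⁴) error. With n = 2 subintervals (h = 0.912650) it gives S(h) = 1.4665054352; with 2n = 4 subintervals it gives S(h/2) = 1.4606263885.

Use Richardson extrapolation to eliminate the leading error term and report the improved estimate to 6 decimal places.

The method has order 4: 2^4 = 16.
Top: 16(1.4606263885) − (1.4665054352) = 21.9035167808
Divide by 2^4 − 1 = 15.
Result: 1.4602344521
Shift from A(h/2): −0.0003919364.

1.460234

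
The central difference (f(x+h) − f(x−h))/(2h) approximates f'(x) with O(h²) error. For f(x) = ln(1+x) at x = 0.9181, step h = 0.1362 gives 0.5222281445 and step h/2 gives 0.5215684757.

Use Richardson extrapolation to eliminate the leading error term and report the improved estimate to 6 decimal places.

Order 2 gives 2^r = 4 and 2^r − 1 = 3.
4×0.5215684757 = 2.0862739028; 2.0862739028 − 0.5222281445 = 1.5640457583
1.5640457583 ÷ 3 = 0.5213485861
Shift from A(h/2): −0.0002198896.

0.521349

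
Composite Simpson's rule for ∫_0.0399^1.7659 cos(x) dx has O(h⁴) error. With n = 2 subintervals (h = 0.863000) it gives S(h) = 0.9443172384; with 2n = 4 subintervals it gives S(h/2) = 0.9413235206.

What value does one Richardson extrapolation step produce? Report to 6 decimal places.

0.941124

r = 4: numerator weight 16, denominator 15.
16 × 0.9413235206 − 0.9443172384 = 14.1168590912
R = 14.1168590912/15 = 0.9411239394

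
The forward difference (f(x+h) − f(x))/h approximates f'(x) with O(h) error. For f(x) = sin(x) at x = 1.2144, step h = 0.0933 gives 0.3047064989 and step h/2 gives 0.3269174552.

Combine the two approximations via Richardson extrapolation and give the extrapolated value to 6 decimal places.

0.349128

r = 1: numerator weight 2, denominator 1.
Top: 2(0.3269174552) − (0.3047064989) = 0.3491284115
Denominator 2 − 1 = 1.
Extrapolated: 0.3491284115 / 1 = 0.3491284115
Shift from A(h/2): +0.0222109563.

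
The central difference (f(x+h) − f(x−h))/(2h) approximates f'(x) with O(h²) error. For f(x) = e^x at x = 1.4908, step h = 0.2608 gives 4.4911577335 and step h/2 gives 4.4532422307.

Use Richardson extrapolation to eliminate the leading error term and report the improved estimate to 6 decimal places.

r = 2, so 2^r = 4.
4 × 4.4532422307 = 17.8129689228; 17.8129689228 − 4.4911577335 = 13.3218111893
Denominator 4 − 1 = 3.
Extrapolated: 13.3218111893 / 3 = 4.4406037298
Shift from A(h/2): −0.0126385009.

4.440604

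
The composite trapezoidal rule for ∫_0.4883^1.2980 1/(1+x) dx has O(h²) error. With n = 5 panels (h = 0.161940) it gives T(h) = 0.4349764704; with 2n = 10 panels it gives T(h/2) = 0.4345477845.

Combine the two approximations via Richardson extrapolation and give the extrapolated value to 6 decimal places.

0.434405

r = 2, so 2^r = 4.
Numerator 4·A(h/2) − A(h) = 4·0.4345477845 − 0.4349764704 = 1.3032146676
1.3032146676 ÷ 3 = 0.4344048892
Shift from A(h/2): −0.0001428953.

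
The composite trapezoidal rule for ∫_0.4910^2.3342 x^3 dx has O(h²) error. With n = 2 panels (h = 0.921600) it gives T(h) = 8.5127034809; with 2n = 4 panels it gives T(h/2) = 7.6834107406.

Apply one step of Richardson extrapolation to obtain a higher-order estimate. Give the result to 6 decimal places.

7.406980

With r = 2 the leading error scales as h^2, so the weight is 2^2 = 4.
2^2·A(h/2) = 30.7336429624; minus A(h) gives 22.2209394815.
R = 22.2209394815/3 = 7.4069798272
Shift from A(h/2): −0.2764309134.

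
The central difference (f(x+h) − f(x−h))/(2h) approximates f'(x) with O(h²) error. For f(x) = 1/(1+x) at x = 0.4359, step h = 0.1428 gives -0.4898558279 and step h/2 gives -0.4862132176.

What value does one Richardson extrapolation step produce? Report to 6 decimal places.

r = 2: numerator weight 4, denominator 3.
A(h/2) − A(h) = -0.4862132176 − (-0.4898558279) = 0.0036426103
Correction (A(h/2) − A(h))/(4 − 1) = 0.0036426103/3 = 0.0012142034
R = -0.4862132176 + 0.0012142034 = -0.4849990142
Shift from A(h/2): +0.0012142034.

-0.484999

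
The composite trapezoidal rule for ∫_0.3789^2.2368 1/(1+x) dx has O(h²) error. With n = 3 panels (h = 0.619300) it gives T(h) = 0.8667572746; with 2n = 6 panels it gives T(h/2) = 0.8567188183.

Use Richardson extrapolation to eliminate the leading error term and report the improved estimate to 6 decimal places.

r = 2, so 2^r = 4.
4×0.8567188183 − 0.8667572746 = 2.5601179986
Extrapolated: 2.5601179986 / 3 = 0.8533726662

0.853373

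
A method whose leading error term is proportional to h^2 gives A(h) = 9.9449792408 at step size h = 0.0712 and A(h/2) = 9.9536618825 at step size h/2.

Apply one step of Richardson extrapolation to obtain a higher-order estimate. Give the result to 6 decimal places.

Leading term ∝ h^2; use weight 4 = 2^2.
2^2*A(h/2) = 39.8146475300; minus A(h) gives 29.8696682892.
(4*9.9536618825 − 9.9449792408)/(4 − 1) = 9.9565560964

9.956556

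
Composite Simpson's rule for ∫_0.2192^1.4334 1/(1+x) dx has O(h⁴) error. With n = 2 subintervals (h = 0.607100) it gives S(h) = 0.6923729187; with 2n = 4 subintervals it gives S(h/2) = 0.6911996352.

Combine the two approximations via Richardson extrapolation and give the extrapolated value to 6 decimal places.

Method order is 4; weight 2^4 = 16.
2^4 × A(h/2) = 11.0591941632; minus A(h) gives 10.3668212445.
Denominator 16 − 1 = 15.
Extrapolated: 10.3668212445 / 15 = 0.6911214163

0.691121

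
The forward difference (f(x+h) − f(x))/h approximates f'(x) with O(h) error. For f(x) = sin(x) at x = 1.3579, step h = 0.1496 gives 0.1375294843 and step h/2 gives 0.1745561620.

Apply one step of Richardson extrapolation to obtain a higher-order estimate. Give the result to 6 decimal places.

0.211583

r = 1, so 2^r = 2.
2×0.1745561620 − 0.1375294843 = 0.2115828397
Divide by 2^1 − 1 = 1.
So the Richardson estimate is 0.2115828397.
Shift from A(h/2): +0.0370266777.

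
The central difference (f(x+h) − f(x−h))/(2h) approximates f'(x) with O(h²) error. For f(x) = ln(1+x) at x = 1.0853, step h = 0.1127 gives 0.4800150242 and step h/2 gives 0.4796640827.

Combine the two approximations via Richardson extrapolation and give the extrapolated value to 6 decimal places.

0.479547

The method has order 2: 2^2 = 4.
4×0.4796640827 − 0.4800150242 = 1.4386413066
1.4386413066 ÷ 3 = 0.4795471022
Gap between inputs: 3.509e-04; correction applied: −0.0001169805.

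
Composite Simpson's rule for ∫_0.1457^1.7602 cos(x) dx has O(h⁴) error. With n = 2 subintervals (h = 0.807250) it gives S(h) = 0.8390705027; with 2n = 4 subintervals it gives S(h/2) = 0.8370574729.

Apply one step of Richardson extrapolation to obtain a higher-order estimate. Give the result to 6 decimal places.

With r = 4 the leading error scales as h^4, so the weight is 2^4 = 16.
16×0.8370574729 = 13.3929195664; 13.3929195664 − 0.8390705027 = 12.5538490637
12.5538490637 ÷ 15 = 0.8369232709
Shift from A(h/2): −0.0001342020.

0.836923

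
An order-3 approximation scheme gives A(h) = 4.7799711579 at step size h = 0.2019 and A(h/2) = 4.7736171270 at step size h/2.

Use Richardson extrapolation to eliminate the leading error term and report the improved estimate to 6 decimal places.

4.772709

Error is O(h^3); halving h shrinks it by 2^3 = 8.
2^3 × A(h/2) = 38.1889370160; minus A(h) gives 33.4089658581.
33.4089658581 ÷ 7 = 4.7727094083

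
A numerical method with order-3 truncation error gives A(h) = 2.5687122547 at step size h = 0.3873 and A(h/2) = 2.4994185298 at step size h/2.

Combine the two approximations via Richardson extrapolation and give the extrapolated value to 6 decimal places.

r = 3, so 2^r = 8.
2^3*A(h/2) = 19.9953482384; minus A(h) gives 17.4266359837.
17.4266359837 ÷ 7 = 2.4895194262
Correction |R − A(h/2)| = 9.899e-03; gap |A(h/2) − A(h)| = 6.929e-02.

2.489519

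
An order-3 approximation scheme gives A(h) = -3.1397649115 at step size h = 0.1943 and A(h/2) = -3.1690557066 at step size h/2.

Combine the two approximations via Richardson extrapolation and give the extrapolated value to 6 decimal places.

-3.173240

Leading term ∝ h^3; use weight 8 = 2^3.
Weighted: (-25.3524456528) − (-3.1397649115) = -22.2126807413
Divide by 2^3 − 1 = 7.
Result: -3.1732401059
Shift from A(h/2): −0.0041843993.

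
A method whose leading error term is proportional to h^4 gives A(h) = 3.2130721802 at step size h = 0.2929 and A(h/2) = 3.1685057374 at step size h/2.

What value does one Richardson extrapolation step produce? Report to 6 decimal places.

3.165535

With r = 4 the leading error scales as h^4, so the weight is 2^4 = 16.
A(h/2) − A(h) = 3.1685057374 − 3.2130721802 = -0.0445664428
Divide by 2^4 − 1 = 15: (-0.0445664428)/15 = -0.0029710962
R = 3.1685057374 − 0.0029710962 = 3.1655346412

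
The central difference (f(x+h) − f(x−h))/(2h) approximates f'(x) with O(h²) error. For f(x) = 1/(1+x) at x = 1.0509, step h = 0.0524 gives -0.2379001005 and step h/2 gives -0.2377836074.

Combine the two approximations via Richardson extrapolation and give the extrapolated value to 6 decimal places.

-0.237745

r = 2: numerator weight 4, denominator 3.
4 × (-0.2377836074) − (-0.2379001005) = -0.7132343291
Denominator 4 − 1 = 3.
Extrapolated: (-0.7132343291) / 3 = -0.2377447764
Shift from A(h/2): +0.0000388310.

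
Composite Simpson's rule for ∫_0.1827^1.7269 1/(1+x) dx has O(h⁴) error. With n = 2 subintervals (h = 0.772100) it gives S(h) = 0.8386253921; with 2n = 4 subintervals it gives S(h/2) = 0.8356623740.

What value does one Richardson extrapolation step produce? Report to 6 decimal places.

With r = 4 the leading error scales as h^4, so the weight is 2^4 = 16.
Difference of the inputs: 0.8356623740 − 0.8386253921 = -0.0029630181
Correction (A(h/2) − A(h))/(16 − 1) = (-0.0029630181)/15 = -0.0001975345
R = 0.8356623740 − 0.0001975345 = 0.8354648395
Gap between inputs: 2.963e-03; correction applied: −0.0001975345.

0.835465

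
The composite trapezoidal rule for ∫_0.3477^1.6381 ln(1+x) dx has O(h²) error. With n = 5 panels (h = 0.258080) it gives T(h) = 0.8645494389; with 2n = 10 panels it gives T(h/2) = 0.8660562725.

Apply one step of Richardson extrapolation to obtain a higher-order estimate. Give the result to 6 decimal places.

0.866559

r = 2, so 2^r = 4.
2^2 × A(h/2) = 3.4642250900; minus A(h) gives 2.5996756511.
2.5996756511 ÷ 3 = 0.8665585504
Correction |R − A(h/2)| = 5.023e-04; gap |A(h/2) − A(h)| = 1.507e-03.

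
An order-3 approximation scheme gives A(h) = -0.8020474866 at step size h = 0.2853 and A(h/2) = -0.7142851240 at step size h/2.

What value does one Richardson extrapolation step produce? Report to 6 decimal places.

-0.701748

Method order is 3; weight 2^3 = 8.
2^3*A(h/2) = -5.7142809920; minus A(h) gives -4.9122335054.
(8*(-0.7142851240) − (-0.8020474866))/(8 − 1) = -0.7017476436
Gap between inputs: 8.776e-02; correction applied: +0.0125374804.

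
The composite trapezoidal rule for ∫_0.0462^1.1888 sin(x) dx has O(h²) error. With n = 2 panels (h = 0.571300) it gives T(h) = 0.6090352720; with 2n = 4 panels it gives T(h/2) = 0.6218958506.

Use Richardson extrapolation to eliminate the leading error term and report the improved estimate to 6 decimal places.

With r = 2 the leading error scales as h^2, so the weight is 2^2 = 4.
4 × 0.6218958506 = 2.4875834024; 2.4875834024 − 0.6090352720 = 1.8785481304
R = 1.8785481304/3 = 0.6261827101
Shift from A(h/2): +0.0042868595.

0.626183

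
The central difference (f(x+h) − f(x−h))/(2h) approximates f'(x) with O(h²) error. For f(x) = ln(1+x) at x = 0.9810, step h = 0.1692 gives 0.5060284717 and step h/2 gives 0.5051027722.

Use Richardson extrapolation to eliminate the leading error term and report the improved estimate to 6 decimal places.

Method order is 2; weight 2^2 = 4.
4×0.5051027722 = 2.0204110888; subtract 0.5060284717 → 1.5143826171
Extrapolated: 1.5143826171 / 3 = 0.5047942057

0.504794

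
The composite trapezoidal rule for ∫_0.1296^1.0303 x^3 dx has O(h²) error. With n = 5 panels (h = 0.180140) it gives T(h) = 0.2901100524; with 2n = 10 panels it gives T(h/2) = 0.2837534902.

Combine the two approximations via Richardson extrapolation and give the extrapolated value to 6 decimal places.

0.281635

Order 2 gives 2^r = 4 and 2^r − 1 = 3.
Difference of the inputs: 0.2837534902 − 0.2901100524 = -0.0063565622
Divide by 2^2 − 1 = 3: (-0.0063565622)/3 = -0.0021188541
R = A(h/2) + (A(h/2) − A(h))/3 = 0.2837534902 − 0.0021188541 = 0.2816346361
Gap between inputs: 6.357e-03; correction applied: −0.0021188541.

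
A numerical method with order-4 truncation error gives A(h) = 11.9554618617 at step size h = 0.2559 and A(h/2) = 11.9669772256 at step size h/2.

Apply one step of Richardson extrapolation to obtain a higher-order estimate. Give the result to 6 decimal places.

11.967745

With r = 4 the leading error scales as h^4, so the weight is 2^4 = 16.
2^4×A(h/2) = 191.4716356096; minus A(h) gives 179.5161737479.
Divide by 2^4 − 1 = 15.
R = 179.5161737479/15 = 11.9677449165
Correction |R − A(h/2)| = 7.677e-04; gap |A(h/2) − A(h)| = 1.152e-02.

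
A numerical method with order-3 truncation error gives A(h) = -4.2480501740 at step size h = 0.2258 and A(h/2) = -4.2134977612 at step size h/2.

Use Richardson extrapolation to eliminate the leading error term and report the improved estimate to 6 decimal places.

Error is O(h^3); halving h shrinks it by 2^3 = 8.
8×(-4.2134977612) = -33.7079820896; (-33.7079820896) − (-4.2480501740) = -29.4599319156
R = (-29.4599319156)/7 = -4.2085617022

-4.208562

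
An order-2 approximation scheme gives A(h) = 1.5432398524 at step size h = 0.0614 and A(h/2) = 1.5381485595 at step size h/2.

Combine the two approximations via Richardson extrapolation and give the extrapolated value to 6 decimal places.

1.536451

r = 2: numerator weight 4, denominator 3.
4·1.5381485595 − 1.5432398524 = 4.6093543856
(4·1.5381485595 − 1.5432398524)/(4 − 1) = 1.5364514619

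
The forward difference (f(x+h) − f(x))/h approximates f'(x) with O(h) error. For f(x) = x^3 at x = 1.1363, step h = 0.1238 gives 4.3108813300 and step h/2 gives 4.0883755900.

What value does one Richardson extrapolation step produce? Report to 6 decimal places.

3.865870

Leading term ∝ h^1; use weight 2 = 2^1.
Numerator 2*A(h/2) − A(h) = 2*4.0883755900 − 4.3108813300 = 3.8658698500
Denominator 2 − 1 = 1.
Result: 3.8658698500
Correction |R − A(h/2)| = 2.225e-01; gap |A(h/2) − A(h)| = 2.225e-01.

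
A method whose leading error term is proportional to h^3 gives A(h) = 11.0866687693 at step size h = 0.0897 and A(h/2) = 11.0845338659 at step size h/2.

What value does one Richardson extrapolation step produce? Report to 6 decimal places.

The method has order 3: 2^3 = 8.
Weighted: 88.6762709272 − 11.0866687693 = 77.5896021579
(8×11.0845338659 − 11.0866687693)/(8 − 1) = 11.0842288797

11.084229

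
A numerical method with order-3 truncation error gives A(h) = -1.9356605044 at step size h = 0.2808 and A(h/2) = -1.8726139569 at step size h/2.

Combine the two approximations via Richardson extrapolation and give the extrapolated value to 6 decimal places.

-1.863607

The method has order 3: 2^3 = 8.
2^3 × A(h/2) = -14.9809116552; minus A(h) gives -13.0452511508.
Denominator 8 − 1 = 7.
So the Richardson estimate is -1.8636073073.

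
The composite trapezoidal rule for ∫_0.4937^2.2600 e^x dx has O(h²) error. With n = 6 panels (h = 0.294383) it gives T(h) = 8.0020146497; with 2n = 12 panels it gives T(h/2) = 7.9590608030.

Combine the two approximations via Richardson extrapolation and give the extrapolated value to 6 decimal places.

Leading term ∝ h^2; use weight 4 = 2^2.
4*7.9590608030 − 8.0020146497 = 23.8342285623
Denominator 4 − 1 = 3.
23.8342285623 ÷ 3 = 7.9447428541
Gap between inputs: 4.295e-02; correction applied: −0.0143179489.

7.944743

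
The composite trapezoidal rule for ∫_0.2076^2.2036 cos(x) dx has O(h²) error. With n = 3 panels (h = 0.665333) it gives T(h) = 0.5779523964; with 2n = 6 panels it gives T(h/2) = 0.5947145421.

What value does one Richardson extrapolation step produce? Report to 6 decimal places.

0.600302

With r = 2 the leading error scales as h^2, so the weight is 2^2 = 4.
A(h/2) − A(h) = 0.5947145421 − 0.5779523964 = 0.0167621457
Correction (A(h/2) − A(h))/(4 − 1) = 0.0167621457/3 = 0.0055873819
R = 0.5947145421 + 0.0055873819 = 0.6003019240
Gap between inputs: 1.676e-02; correction applied: +0.0055873819.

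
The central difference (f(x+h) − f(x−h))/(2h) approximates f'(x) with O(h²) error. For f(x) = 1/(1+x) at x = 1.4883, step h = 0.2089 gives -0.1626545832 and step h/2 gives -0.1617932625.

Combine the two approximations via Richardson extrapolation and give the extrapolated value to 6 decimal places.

Order 2 gives 2^r = 4 and 2^r − 1 = 3.
Numerator 4·A(h/2) − A(h) = 4·(-0.1617932625) − (-0.1626545832) = -0.4845184668
(4·(-0.1617932625) − (-0.1626545832))/(4 − 1) = -0.1615061556

-0.161506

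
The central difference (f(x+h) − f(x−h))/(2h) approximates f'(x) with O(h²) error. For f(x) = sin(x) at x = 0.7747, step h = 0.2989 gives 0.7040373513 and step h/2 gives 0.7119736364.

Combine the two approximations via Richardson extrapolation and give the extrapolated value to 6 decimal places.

Method order is 2; weight 2^2 = 4.
4 × 0.7119736364 = 2.8478945456; subtract 0.7040373513 → 2.1438571943
R = 2.1438571943/3 = 0.7146190648
Gap between inputs: 7.936e-03; correction applied: +0.0026454284.

0.714619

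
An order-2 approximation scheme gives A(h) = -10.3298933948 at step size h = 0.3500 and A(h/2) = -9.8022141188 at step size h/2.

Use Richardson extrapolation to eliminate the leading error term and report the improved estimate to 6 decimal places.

Order 2 gives 2^r = 4 and 2^r − 1 = 3.
4 × (-9.8022141188) = -39.2088564752; (-39.2088564752) − (-10.3298933948) = -28.8789630804
Denominator 4 − 1 = 3.
So the Richardson estimate is -9.6263210268.
Correction |R − A(h/2)| = 1.759e-01; gap |A(h/2) − A(h)| = 5.277e-01.

-9.626321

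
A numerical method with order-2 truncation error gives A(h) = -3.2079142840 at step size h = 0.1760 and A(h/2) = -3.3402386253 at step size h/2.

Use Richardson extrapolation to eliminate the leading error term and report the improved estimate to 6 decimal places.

r = 2, so 2^r = 4.
4*(-3.3402386253) − (-3.2079142840) = -10.1530402172
Extrapolated: (-10.1530402172) / 3 = -3.3843467391

-3.384347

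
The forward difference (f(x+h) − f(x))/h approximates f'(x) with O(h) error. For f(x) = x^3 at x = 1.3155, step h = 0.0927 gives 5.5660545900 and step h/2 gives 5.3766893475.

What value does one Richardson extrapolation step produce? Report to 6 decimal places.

The method has order 1: 2^1 = 2.
2×5.3766893475 = 10.7533786950; 10.7533786950 − 5.5660545900 = 5.1873241050
(2×5.3766893475 − 5.5660545900)/(2 − 1) = 5.1873241050
Shift from A(h/2): −0.1893652425.

5.187324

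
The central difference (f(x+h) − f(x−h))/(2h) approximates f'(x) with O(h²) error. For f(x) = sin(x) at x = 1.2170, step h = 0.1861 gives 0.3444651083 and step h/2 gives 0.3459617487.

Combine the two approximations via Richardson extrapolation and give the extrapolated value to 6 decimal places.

Method order is 2; weight 2^2 = 4.
4·0.3459617487 = 1.3838469948; subtract 0.3444651083 → 1.0393818865
Divide by 2^2 − 1 = 3.
Extrapolated: 1.0393818865 / 3 = 0.3464606288

0.346461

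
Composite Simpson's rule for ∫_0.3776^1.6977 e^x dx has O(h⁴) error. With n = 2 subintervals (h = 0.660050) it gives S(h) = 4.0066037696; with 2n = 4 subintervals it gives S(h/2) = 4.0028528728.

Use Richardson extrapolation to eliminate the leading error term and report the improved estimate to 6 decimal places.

With r = 4 the leading error scales as h^4, so the weight is 2^4 = 16.
2^4 × A(h/2) = 64.0456459648; minus A(h) gives 60.0390421952.
60.0390421952 ÷ 15 = 4.0026028130
Shift from A(h/2): −0.0002500598.

4.002603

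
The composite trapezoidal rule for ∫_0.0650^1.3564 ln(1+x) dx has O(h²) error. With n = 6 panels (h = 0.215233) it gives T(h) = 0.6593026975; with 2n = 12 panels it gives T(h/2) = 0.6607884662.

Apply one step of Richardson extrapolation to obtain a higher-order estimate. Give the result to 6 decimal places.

0.661284

Order 2 gives 2^r = 4 and 2^r − 1 = 3.
Top: 4(0.6607884662) − (0.6593026975) = 1.9838511673
Divide by 2^2 − 1 = 3.
(4×0.6607884662 − 0.6593026975)/(4 − 1) = 0.6612837224
Gap between inputs: 1.486e-03; correction applied: +0.0004952562.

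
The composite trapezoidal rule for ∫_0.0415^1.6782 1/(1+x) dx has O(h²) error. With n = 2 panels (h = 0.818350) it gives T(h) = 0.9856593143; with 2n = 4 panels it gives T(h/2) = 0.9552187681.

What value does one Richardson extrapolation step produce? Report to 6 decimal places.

0.945072

r = 2: numerator weight 4, denominator 3.
4 × 0.9552187681 − 0.9856593143 = 2.8352157581
Divide by 2^2 − 1 = 3.
So the Richardson estimate is 0.9450719194.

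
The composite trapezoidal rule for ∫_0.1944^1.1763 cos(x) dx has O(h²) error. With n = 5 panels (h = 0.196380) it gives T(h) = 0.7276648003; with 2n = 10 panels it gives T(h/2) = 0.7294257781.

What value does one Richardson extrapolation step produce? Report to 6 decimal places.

0.730013

Method order is 2; weight 2^2 = 4.
4·0.7294257781 − 0.7276648003 = 2.1900383121
(4·0.7294257781 − 0.7276648003)/(4 − 1) = 0.7300127707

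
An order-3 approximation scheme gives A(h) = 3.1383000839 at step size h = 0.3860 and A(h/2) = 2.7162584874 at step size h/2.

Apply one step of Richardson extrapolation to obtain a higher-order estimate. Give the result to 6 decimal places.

Leading term ∝ h^3; use weight 8 = 2^3.
8·2.7162584874 = 21.7300678992; 21.7300678992 − 3.1383000839 = 18.5917678153
Divide by 2^3 − 1 = 7.
Result: 2.6559668308
Shift from A(h/2): −0.0602916566.

2.655967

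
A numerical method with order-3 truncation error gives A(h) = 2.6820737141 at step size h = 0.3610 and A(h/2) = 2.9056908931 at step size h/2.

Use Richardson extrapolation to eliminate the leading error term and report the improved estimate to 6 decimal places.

2.937636

r = 3, so 2^r = 8.
8 × 2.9056908931 = 23.2455271448; 23.2455271448 − 2.6820737141 = 20.5634534307
R = 20.5634534307/7 = 2.9376362044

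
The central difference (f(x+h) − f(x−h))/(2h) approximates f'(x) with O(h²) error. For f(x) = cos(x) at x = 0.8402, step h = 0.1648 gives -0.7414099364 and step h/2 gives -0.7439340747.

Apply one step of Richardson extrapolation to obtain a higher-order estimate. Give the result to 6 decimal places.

Method order is 2; weight 2^2 = 4.
Weighted: (-2.9757362988) − (-0.7414099364) = -2.2343263624
R = (-2.2343263624)/3 = -0.7447754541
Gap between inputs: 2.524e-03; correction applied: −0.0008413794.

-0.744775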